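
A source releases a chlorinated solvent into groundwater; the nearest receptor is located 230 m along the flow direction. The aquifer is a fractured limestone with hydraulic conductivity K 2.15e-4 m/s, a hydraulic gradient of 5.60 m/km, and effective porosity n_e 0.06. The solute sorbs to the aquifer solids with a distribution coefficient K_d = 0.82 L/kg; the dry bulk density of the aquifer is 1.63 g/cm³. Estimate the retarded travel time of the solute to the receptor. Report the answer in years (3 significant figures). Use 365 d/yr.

K = 2.15e-4 m/s × 86400 s/d = 18.58 m/d
q = Ki = 18.58 × 0.0056 = 0.1040 m/d
v = Ki/n = 18.58·0.0056/0.06 = 1.734 m/d
Retardation R = 1 + ρ_b·K_d/n = 1 + 1.63×0.82/0.06 = 23.28
Contaminant velocity v_c = v/R = 1.734/23.28 = 0.07448 m/d
t = L/v_c = 230/0.07448 = 3088 d
   = 3088/365 = 8.46 yr

8.46 years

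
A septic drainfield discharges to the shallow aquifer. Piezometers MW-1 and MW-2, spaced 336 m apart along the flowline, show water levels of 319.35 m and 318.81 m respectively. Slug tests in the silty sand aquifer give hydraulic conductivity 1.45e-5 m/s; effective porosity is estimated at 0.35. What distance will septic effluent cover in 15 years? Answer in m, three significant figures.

31.5 m

Hydraulic gradient i = (319.35 − 318.81) / 336 = 0.54 / 336 = 0.001607
K = 1.45e-5 m/s × 86400 s/d = 1.253 m/d
Darcy flux q = K·i = 1.253 × 0.001607 = 0.002013 m/d
Seepage velocity v = q / n = 0.002013 / 0.35 = 0.005753 m/d
T = 15 yr × 365 = 5475 d
L = v × T = 0.005753 × 5475 = 31.50 m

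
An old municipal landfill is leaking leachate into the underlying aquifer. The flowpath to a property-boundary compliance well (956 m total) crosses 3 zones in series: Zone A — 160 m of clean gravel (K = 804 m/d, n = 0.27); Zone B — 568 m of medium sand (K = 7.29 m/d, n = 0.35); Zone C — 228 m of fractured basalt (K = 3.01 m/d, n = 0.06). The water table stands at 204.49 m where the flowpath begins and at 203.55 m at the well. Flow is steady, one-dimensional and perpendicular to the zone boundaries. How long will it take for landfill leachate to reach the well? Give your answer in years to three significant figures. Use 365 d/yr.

Total head drop ΔH = 204.49 − 203.55 = 0.94 m
Steady 1-D flow in series ⇒ the Darcy flux q is identical in every zone and the zone head losses add (resistances L/K in series).
Σ(L/K) = 160/804 + 568/7.29 + 228/3.01 = 0.1990 + 77.91 + 75.75 = 153.9 d
q = ΔH / Σ(L/K) = 0.94 / 153.9 = 0.006109 m/d (same in every zone)
Zone A: v = q/n = 0.006109/0.27 = 0.02263 m/d → t_A = 160/0.02263 = 7071 d
Zone B: v = q/n = 0.006109/0.35 = 0.01746 m/d → t_B = 568/0.01746 = 32540 d
Zone C: v = q/n = 0.006109/0.06 = 0.1018 m/d → t_C = 228/0.1018 = 2239 d
Total t = 7071 + 32540 + 2239 = 41850 d
   = 41850 / 365 = 115 yr

115 years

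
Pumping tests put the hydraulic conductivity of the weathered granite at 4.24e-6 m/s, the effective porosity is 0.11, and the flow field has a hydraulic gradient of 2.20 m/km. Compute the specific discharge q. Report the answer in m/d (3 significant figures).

K = 4.24e-6 m/s × 86400 s/d = 0.3663 m/d
Darcy flux q = K·i = 0.3663 × 0.0022 = 8.059e-4 m/d

8.06e-4 m/d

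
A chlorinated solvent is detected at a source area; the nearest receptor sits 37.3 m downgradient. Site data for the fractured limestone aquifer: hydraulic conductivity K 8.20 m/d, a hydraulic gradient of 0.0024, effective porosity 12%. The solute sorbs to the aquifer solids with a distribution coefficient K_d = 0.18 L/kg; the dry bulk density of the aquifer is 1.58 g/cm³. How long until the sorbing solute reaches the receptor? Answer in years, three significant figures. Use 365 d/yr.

Darcy flux q = K·i = 8.20 × 0.0024 = 0.01968 m/d
v_s = q/n_e = 0.01968/0.12 = 0.1640 m/d
Retardation R = 1 + ρ_b·K_d/n = 1 + 1.58×0.18/0.12 = 3.370
Contaminant velocity v_c = v/R = 0.1640/3.370 = 0.04866 m/d
t = L/v_c = 37.3/0.04866 = 766.5 d
   = 766.5/365 = 2.10 yr

2.10 years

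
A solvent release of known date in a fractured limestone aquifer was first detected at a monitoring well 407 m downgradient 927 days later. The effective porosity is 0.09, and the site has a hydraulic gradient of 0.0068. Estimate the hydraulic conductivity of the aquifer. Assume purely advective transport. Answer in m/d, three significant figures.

5.81 m/d

v = L / t = 407 / 927 = 0.4391 m/d
K = v · n / i = 0.4391 × 0.09 / 0.0068 = 5.81 m/d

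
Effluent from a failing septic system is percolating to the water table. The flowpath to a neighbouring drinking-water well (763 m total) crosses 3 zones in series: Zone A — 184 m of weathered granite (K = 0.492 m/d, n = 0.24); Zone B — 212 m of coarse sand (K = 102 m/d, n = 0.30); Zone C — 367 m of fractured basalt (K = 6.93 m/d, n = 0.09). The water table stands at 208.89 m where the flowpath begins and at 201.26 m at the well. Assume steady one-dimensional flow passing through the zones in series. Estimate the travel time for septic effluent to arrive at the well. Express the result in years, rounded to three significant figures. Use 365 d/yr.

Total head drop ΔH = 208.89 − 201.26 = 7.63 m
Continuity: the same q passes through each zone, so ΔH = q·Σ(L_j/K_j) — the zones act as resistances in series.
Σ(L/K) = 184/0.492 + 212/102 + 367/6.93 = 374.0 + 2.078 + 52.96 = 429.0 d
q = ΔH / Σ(L/K) = 7.63 / 429.0 = 0.01778 m/d (same in every zone)
Zone A: v = q/n = 0.01778/0.24 = 0.07410 m/d → t_A = 184/0.07410 = 2483 d
Zone B: v = q/n = 0.01778/0.30 = 0.05928 m/d → t_B = 212/0.05928 = 3576 d
Zone C: v = q/n = 0.01778/0.09 = 0.1976 m/d → t_C = 367/0.1976 = 1857 d
Total t = 2483 + 3576 + 1857 = 7916 d
   = 7916 / 365 = 21.7 yr

21.7 years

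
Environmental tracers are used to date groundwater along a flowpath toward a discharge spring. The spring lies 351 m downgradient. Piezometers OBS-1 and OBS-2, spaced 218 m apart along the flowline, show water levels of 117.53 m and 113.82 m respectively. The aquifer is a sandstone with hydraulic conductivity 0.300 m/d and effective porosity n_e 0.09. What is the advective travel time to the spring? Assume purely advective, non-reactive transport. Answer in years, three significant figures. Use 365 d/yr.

17.0 years

Hydraulic gradient i = (117.53 − 113.82) / 218 = 3.71 / 218 = 0.01702
Darcy flux q = K·i = 0.300 × 0.01702 = 0.005106 m/d
v = Ki/n = 0.300·0.01702/0.09 = 0.05673 m/d
t = L / v = 351 / 0.05673 = 6187 d
   = 6187 / 365 = 17.0 yr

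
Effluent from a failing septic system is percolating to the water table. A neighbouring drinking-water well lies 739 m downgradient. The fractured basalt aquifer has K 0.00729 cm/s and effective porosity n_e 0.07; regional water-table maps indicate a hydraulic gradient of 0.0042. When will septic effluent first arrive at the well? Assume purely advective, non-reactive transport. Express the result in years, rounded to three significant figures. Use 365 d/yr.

5.36 years

K = 0.00729 cm/s × 864 = 6.299 m/d
Darcy flux q = K·i = 6.299 × 0.0042 = 0.02645 m/d
v_s = q/n_e = 0.02645/0.07 = 0.3779 m/d
t = L / v = 739 / 0.3779 = 1955 d
   = 1955 / 365 = 5.36 yr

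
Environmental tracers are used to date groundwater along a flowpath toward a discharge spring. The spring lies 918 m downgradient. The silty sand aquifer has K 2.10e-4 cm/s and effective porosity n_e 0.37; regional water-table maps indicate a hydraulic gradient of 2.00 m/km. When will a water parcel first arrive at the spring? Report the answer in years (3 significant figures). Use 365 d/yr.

2560 years

K = 2.10e-4 cm/s × 864 = 0.1814 m/d
q = Ki = 0.1814 × 0.0020 = 3.629e-4 m/d
Average linear velocity = 3.629e-4 / 0.37 = 9.808e-4 m/d
t = L / v = 918 / 9.808e-4 = 936000 d
   = 936000 / 365 = 2560 yr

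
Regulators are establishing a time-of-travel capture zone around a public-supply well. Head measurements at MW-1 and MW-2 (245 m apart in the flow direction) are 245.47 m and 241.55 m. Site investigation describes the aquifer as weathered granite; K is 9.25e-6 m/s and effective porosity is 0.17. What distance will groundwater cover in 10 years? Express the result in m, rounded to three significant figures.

275 m

Hydraulic gradient i = (245.47 − 241.55) / 245 = 3.92 / 245 = 0.01600
K = 9.25e-6 m/s × 86400 s/d = 0.7992 m/d
Darcy flux q = K·i = 0.7992 × 0.01600 = 0.01279 m/d
v = Ki/n = 0.7992·0.01600/0.17 = 0.07522 m/d
T = 10 yr × 365 = 3650 d
L = v × T = 0.07522 × 3650 = 274.5 m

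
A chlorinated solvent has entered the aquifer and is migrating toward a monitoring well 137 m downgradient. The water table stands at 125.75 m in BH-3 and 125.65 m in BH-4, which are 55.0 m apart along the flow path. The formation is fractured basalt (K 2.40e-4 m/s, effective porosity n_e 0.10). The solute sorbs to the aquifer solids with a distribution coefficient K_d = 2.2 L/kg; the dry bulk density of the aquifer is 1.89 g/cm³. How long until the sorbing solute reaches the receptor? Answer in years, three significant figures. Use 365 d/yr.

42.4 years

Hydraulic gradient i = (125.75 − 125.65) / 55.0 = 0.10 / 55.0 = 0.001818
K = 2.40e-4 m/s × 86400 s/d = 20.74 m/d
Darcy flux q = K·i = 20.74 × 0.001818 = 0.03770 m/d
v = Ki/n = 20.74·0.001818/0.10 = 0.3770 m/d
Retardation R = 1 + ρ_b·K_d/n = 1 + 1.89×2.2/0.10 = 42.58
Contaminant velocity v_c = v/R = 0.3770/42.58 = 0.008854 m/d
t = L/v_c = 137/0.008854 = 15470 d
   = 15470/365 = 42.4 yr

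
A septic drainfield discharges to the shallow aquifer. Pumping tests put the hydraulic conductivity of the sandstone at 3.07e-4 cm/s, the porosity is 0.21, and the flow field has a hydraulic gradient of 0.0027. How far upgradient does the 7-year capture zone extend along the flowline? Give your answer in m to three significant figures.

8.71 m

K = 3.07e-4 cm/s × 864 = 0.2652 m/d
Darcy flux q = K·i = 0.2652 × 0.0027 = 7.162e-4 m/d
Average linear velocity = 7.162e-4 / 0.21 = 0.003410 m/d
T = 7 yr × 365 = 2555 d
L = v × T = 0.003410 × 2555 = 8.713 m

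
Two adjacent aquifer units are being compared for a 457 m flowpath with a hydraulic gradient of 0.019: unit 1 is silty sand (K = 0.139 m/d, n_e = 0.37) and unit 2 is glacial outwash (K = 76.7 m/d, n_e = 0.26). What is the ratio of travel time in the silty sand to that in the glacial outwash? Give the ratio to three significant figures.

785

Unit 1 (silty sand): v = 0.139×0.019/0.37 = 0.007138 m/d, t = 457/0.007138 = 64020 d
Unit 2 (glacial outwash): v = 76.7×0.019/0.26 = 5.605 m/d, t = 457/5.605 = 81.53 d
t(silty sand) / t(glacial outwash) = 64020/81.53 = 785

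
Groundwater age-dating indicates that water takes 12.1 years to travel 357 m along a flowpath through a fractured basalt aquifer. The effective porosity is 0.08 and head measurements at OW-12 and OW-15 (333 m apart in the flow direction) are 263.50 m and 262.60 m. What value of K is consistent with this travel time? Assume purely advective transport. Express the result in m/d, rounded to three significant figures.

Hydraulic gradient i = (263.50 − 262.60) / 333 = 0.90 / 333 = 0.002703
t = 12.1 years = 4417 d
v = L / t = 357 / 4417 = 0.08083 m/d
K = v · n / i = 0.08083 × 0.08 / 0.002703 = 2.39 m/d

2.39 m/d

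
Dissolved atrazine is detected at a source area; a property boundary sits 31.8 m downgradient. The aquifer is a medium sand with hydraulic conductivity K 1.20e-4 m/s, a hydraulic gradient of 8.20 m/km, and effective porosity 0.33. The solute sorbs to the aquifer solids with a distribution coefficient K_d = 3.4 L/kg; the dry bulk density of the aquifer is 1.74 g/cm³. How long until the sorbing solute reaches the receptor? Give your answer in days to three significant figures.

2340 days

K = 1.20e-4 m/s × 86400 s/d = 10.37 m/d
Darcy flux q = K·i = 10.37 × 0.0082 = 0.08502 m/d
Seepage velocity v = q / n = 0.08502 / 0.33 = 0.2576 m/d
Retardation R = 1 + ρ_b·K_d/n = 1 + 1.74×3.4/0.33 = 18.93
Contaminant velocity v_c = v/R = 0.2576/18.93 = 0.01361 m/d
t = L/v_c = 31.8/0.01361 = 2336 d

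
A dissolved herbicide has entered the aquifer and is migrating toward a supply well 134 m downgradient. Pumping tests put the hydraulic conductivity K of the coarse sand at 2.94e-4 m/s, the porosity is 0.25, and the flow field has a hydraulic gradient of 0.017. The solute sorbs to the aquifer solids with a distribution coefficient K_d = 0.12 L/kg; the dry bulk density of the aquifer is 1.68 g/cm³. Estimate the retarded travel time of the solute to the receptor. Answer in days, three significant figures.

140 days

K = 2.94e-4 m/s × 86400 s/d = 25.40 m/d
Darcy flux q = K·i = 25.40 × 0.017 = 0.4318 m/d
Average linear velocity = 0.4318 / 0.25 = 1.727 m/d
Retardation R = 1 + ρ_b·K_d/n = 1 + 1.68×0.12/0.25 = 1.806
Contaminant velocity v_c = v/R = 1.727/1.806 = 0.9562 m/d
t = L/v_c = 134/0.9562 = 140.1 d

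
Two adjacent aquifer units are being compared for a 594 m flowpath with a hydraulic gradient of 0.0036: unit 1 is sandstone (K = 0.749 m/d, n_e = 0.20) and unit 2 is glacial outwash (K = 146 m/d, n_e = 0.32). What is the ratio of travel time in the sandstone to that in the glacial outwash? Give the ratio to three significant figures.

122

Unit 1 (sandstone): v = 0.749×0.0036/0.20 = 0.01348 m/d, t = 594/0.01348 = 44060 d
Unit 2 (glacial outwash): v = 146×0.0036/0.32 = 1.642 m/d, t = 594/1.642 = 361.6 d
t(sandstone) / t(glacial outwash) = 44060/361.6 = 122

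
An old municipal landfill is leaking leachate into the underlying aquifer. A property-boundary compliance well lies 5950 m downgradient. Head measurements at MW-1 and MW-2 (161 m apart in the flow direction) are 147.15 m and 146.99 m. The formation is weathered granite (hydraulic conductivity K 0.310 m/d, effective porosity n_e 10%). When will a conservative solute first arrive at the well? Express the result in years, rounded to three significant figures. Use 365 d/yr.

Hydraulic gradient i = (147.15 − 146.99) / 161 = 0.16 / 161 = 9.938e-4
Darcy flux q = K·i = 0.310 × 9.938e-4 = 3.081e-4 m/d
Seepage velocity v = q / n = 3.081e-4 / 0.10 = 0.003081 m/d
t = L / v = 5950 / 0.003081 = 1.931e6 d
   = 1.931e6 / 365 = 5290 yr

5290 years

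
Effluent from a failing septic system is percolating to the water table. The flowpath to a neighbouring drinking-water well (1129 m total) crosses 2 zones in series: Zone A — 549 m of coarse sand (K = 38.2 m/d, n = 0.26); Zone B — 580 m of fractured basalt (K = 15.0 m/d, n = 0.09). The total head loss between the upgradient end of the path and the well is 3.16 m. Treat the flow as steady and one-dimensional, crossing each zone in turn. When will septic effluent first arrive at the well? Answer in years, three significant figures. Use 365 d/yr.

8.96 years

Continuity: the same q passes through each zone, so ΔH = q·Σ(L_j/K_j) — the zones act as resistances in series.
Σ(L/K) = 549/38.2 + 580/15.0 = 14.37 + 38.67 = 53.04 d
q = ΔH / Σ(L/K) = 3.16 / 53.04 = 0.05958 m/d (same in every zone)
Zone A: v = q/n = 0.05958/0.26 = 0.2292 m/d → t_A = 549/0.2292 = 2396 d
Zone B: v = q/n = 0.05958/0.09 = 0.6620 m/d → t_B = 580/0.6620 = 876.1 d
Total t = 2396 + 876.1 = 3272 d
   = 3272 / 365 = 8.96 yr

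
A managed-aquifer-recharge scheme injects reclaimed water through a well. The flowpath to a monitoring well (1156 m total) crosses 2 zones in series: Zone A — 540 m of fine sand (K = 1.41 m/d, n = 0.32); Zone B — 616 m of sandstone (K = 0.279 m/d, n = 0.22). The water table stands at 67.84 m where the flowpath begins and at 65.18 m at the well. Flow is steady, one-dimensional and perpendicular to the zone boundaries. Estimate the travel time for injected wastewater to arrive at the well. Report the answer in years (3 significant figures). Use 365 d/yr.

Total head drop ΔH = 67.84 − 65.18 = 2.66 m
Continuity: the same q passes through each zone, so ΔH = q·Σ(L_j/K_j) — the zones act as resistances in series.
Σ(L/K) = 540/1.41 + 616/0.279 = 383.0 + 2208 = 2591 d
q = ΔH / Σ(L/K) = 2.66 / 2591 = 0.001027 m/d (same in every zone)
Zone A: v = q/n = 0.001027/0.32 = 0.003208 m/d → t_A = 540/0.003208 = 168300 d
Zone B: v = q/n = 0.001027/0.22 = 0.004667 m/d → t_B = 616/0.004667 = 132000 d
Total t = 168300 + 132000 = 300300 d
   = 300300 / 365 = 823 yr

823 years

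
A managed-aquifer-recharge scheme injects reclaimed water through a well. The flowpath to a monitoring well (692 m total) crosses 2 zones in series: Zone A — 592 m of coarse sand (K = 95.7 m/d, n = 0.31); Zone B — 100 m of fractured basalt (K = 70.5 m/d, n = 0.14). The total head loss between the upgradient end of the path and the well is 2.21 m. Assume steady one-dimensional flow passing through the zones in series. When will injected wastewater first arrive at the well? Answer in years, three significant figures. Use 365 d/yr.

1.86 years

Steady 1-D flow in series ⇒ the Darcy flux q is identical in every zone and the zone head losses add (resistances L/K in series).
Σ(L/K) = 592/95.7 + 100/70.5 = 6.186 + 1.418 = 7.604 d
q = ΔH / Σ(L/K) = 2.21 / 7.604 = 0.2906 m/d (same in every zone)
Zone A: v = q/n = 0.2906/0.31 = 0.9375 m/d → t_A = 592/0.9375 = 631.5 d
Zone B: v = q/n = 0.2906/0.14 = 2.076 m/d → t_B = 100/2.076 = 48.17 d
Total t = 631.5 + 48.17 = 679.7 d
   = 679.7 / 365 = 1.86 yr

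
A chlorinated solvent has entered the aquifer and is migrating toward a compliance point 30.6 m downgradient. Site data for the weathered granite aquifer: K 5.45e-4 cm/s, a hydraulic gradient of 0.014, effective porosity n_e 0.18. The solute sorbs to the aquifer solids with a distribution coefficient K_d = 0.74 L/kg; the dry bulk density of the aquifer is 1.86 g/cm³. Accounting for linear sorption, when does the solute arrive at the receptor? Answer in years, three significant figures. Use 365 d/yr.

19.8 years

K = 5.45e-4 cm/s × 864 = 0.4709 m/d
q = Ki = 0.4709 × 0.014 = 0.006592 m/d
v = Ki/n = 0.4709·0.014/0.18 = 0.03662 m/d
Retardation R = 1 + ρ_b·K_d/n = 1 + 1.86×0.74/0.18 = 8.647
Contaminant velocity v_c = v/R = 0.03662/8.647 = 0.004236 m/d
t = L/v_c = 30.6/0.004236 = 7224 d
   = 7224/365 = 19.8 yr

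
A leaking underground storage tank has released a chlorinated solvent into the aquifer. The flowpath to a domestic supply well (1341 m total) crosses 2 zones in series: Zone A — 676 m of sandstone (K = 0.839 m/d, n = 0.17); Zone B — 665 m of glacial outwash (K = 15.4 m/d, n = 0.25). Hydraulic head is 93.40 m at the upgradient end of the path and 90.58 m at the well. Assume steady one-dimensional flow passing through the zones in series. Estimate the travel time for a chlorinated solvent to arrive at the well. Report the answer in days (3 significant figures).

Total head drop ΔH = 93.40 − 90.58 = 2.82 m
Steady 1-D flow in series ⇒ the Darcy flux q is identical in every zone and the zone head losses add (resistances L/K in series).
Σ(L/K) = 676/0.839 + 665/15.4 = 805.7 + 43.18 = 848.9 d
q = ΔH / Σ(L/K) = 2.82 / 848.9 = 0.003322 m/d (same in every zone)
Zone A: v = q/n = 0.003322/0.17 = 0.01954 m/d → t_A = 676/0.01954 = 34590 d
Zone B: v = q/n = 0.003322/0.25 = 0.01329 m/d → t_B = 665/0.01329 = 50050 d
Total t = 34590 + 50050 = 84640 d

84600 days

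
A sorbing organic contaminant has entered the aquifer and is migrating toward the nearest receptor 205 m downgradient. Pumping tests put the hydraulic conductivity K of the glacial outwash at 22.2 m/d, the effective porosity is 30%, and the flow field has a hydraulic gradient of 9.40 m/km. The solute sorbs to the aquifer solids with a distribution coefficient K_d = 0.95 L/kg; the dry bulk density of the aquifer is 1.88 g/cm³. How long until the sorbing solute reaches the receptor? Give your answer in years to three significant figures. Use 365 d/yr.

Specific discharge q = 22.2 × 0.0094 = 0.2087 m/d
Seepage velocity v = q / n = 0.2087 / 0.30 = 0.6956 m/d
Retardation R = 1 + ρ_b·K_d/n = 1 + 1.88×0.95/0.30 = 6.953
Contaminant velocity v_c = v/R = 0.6956/6.953 = 0.1000 m/d
t = L/v_c = 205/0.1000 = 2049 d
   = 2049/365 = 5.61 yr

5.61 years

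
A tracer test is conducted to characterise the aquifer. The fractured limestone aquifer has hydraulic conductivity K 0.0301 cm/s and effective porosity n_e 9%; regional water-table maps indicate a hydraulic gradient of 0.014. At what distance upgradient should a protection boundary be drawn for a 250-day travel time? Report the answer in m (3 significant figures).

1010 m

K = 0.0301 cm/s × 864 = 26.01 m/d
q = Ki = 26.01 × 0.014 = 0.3641 m/d
v_s = q/n_e = 0.3641/0.09 = 4.045 m/d
L = v × T = 4.045 × 250 = 1011 m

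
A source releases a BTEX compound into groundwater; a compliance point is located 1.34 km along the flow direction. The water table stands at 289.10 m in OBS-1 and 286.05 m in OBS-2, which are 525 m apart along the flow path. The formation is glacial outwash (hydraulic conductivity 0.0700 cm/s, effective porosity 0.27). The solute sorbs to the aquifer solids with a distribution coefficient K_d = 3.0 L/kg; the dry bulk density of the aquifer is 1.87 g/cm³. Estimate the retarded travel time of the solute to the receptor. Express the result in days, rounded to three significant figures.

22400 days

Hydraulic gradient i = (289.10 − 286.05) / 525 = 3.05 / 525 = 0.005810
K = 0.0700 cm/s × 864 = 60.48 m/d
Darcy flux q = K·i = 60.48 × 0.005810 = 0.3514 m/d
Average linear velocity = 0.3514 / 0.27 = 1.301 m/d
Retardation R = 1 + ρ_b·K_d/n = 1 + 1.87×3.0/0.27 = 21.78
Contaminant velocity v_c = v/R = 1.301/21.78 = 0.05976 m/d
L = 1.34 km = 1340 m
t = L/v_c = 1340/0.05976 = 22420 d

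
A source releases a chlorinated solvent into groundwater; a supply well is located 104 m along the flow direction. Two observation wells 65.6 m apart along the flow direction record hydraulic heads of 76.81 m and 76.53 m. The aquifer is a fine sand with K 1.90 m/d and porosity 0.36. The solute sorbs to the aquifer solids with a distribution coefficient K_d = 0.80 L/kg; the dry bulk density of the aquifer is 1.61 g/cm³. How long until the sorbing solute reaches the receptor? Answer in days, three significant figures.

21100 days

Hydraulic gradient i = (76.81 − 76.53) / 65.6 = 0.28 / 65.6 = 0.004268
q = Ki = 1.90 × 0.004268 = 0.008110 m/d
Average linear velocity = 0.008110 / 0.36 = 0.02253 m/d
Retardation R = 1 + ρ_b·K_d/n = 1 + 1.61×0.80/0.36 = 4.578
Contaminant velocity v_c = v/R = 0.02253/4.578 = 0.004921 m/d
t = L/v_c = 104/0.004921 = 21130 d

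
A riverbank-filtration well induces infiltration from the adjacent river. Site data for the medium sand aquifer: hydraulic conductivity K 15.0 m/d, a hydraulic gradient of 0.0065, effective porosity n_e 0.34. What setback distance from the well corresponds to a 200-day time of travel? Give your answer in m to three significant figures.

57.4 m

Darcy flux q = K·i = 15.0 × 0.0065 = 0.09750 m/d
Seepage velocity v = q / n = 0.09750 / 0.34 = 0.2868 m/d
L = v × T = 0.2868 × 200 = 57.35 m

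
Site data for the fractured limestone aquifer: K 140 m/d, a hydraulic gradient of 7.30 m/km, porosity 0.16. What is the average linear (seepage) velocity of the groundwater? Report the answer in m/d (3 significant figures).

Specific discharge q = 140 × 0.0073 = 1.022 m/d
Seepage velocity v = q / n = 1.022 / 0.16 = 6.388 m/d

6.39 m/d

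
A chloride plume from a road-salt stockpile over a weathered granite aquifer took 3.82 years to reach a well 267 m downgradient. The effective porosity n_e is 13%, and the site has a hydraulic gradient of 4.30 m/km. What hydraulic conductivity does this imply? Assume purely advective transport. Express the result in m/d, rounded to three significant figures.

5.79 m/d

t = 3.82 years = 1394 d
v = L / t = 267 / 1394 = 0.1915 m/d
K = v · n / i = 0.1915 × 0.13 / 0.0043 = 5.79 m/d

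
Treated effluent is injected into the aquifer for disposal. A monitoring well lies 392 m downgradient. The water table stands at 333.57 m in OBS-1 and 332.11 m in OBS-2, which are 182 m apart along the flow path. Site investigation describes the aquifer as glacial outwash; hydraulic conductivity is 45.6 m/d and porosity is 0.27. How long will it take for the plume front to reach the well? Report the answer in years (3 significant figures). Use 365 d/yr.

Hydraulic gradient i = (333.57 − 332.11) / 182 = 1.46 / 182 = 0.008022
q = Ki = 45.6 × 0.008022 = 0.3658 m/d
Seepage velocity v = q / n = 0.3658 / 0.27 = 1.355 m/d
t = L / v = 392 / 1.355 = 289.3 d
   = 289.3 / 365 = 0.793 yr

0.793 years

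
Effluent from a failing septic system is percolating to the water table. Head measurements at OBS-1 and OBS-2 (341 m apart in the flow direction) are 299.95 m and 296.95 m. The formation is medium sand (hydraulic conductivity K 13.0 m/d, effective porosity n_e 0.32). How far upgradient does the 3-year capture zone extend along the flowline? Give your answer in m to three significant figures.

391 m

Hydraulic gradient i = (299.95 − 296.95) / 341 = 3.00 / 341 = 0.008798
Specific discharge q = 13.0 × 0.008798 = 0.1144 m/d
Average linear velocity = 0.1144 / 0.32 = 0.3574 m/d
T = 3 yr × 365 = 1095 d
L = v × T = 0.3574 × 1095 = 391.4 m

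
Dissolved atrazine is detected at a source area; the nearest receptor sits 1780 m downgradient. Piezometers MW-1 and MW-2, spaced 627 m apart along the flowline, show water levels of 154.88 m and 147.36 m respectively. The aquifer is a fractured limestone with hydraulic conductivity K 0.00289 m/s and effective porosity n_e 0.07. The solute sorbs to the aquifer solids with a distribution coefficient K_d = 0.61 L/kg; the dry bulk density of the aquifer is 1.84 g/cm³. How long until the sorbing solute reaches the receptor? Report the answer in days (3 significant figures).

709 days

Hydraulic gradient i = (154.88 − 147.36) / 627 = 7.52 / 627 = 0.01199
K = 0.00289 m/s × 86400 s/d = 249.7 m/d
Specific discharge q = 249.7 × 0.01199 = 2.995 m/d
v = Ki/n = 249.7·0.01199/0.07 = 42.78 m/d
Retardation R = 1 + ρ_b·K_d/n = 1 + 1.84×0.61/0.07 = 17.03
Contaminant velocity v_c = v/R = 42.78/17.03 = 2.512 m/d
t = L/v_c = 1780/2.512 = 708.7 d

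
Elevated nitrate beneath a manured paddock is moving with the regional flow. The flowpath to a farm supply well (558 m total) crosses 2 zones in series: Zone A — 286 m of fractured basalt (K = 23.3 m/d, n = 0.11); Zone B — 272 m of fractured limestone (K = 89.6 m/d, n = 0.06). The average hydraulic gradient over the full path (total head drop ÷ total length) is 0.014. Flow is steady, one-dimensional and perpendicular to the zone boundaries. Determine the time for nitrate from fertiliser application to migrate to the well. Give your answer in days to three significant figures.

93.6 days

Continuity: the same q passes through each zone, so ΔH = q·Σ(L_j/K_j) — the zones act as resistances in series.
Σ(L/K) = 286/23.3 + 272/89.6 = 12.27 + 3.036 = 15.31 d
K_eq = L_total / Σ(L/K) = 558 / 15.31 = 36.45 m/d
q = K_eq · i = 36.45 × 0.014 = 0.5102 m/d (same in every zone)
Zone A: v = q/n = 0.5102/0.11 = 4.639 m/d → t_A = 286/4.639 = 61.66 d
Zone B: v = q/n = 0.5102/0.06 = 8.504 m/d → t_B = 272/8.504 = 31.98 d
Total t = 61.66 + 31.98 = 93.64 d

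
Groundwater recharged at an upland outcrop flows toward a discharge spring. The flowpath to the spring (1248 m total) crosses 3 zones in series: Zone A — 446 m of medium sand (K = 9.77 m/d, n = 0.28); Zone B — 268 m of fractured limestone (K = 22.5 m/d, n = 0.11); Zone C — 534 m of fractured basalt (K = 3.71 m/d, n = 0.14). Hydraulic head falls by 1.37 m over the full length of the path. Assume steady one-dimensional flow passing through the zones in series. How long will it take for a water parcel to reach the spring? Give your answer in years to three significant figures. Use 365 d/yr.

92.3 years

Steady 1-D flow in series ⇒ the Darcy flux q is identical in every zone and the zone head losses add (resistances L/K in series).
Σ(L/K) = 446/9.77 + 268/22.5 + 534/3.71 = 45.65 + 11.91 + 143.9 = 201.5 d
q = ΔH / Σ(L/K) = 1.37 / 201.5 = 0.006799 m/d (same in every zone)
Zone A: v = q/n = 0.006799/0.28 = 0.02428 m/d → t_A = 446/0.02428 = 18370 d
Zone B: v = q/n = 0.006799/0.11 = 0.06181 m/d → t_B = 268/0.06181 = 4336 d
Zone C: v = q/n = 0.006799/0.14 = 0.04857 m/d → t_C = 534/0.04857 = 11000 d
Total t = 18370 + 4336 + 11000 = 33700 d
   = 33700 / 365 = 92.3 yr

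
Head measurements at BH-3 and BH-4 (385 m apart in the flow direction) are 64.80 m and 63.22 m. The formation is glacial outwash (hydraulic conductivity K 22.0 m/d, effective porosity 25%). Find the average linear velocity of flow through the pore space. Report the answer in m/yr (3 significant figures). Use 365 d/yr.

132 m/yr

Hydraulic gradient i = (64.80 − 63.22) / 385 = 1.58 / 385 = 0.004104
Darcy flux q = K·i = 22.0 × 0.004104 = 0.09029 m/d
Average linear velocity = 0.09029 / 0.25 = 0.3611 m/d
   = 0.3611 × 365 = 132 m/yr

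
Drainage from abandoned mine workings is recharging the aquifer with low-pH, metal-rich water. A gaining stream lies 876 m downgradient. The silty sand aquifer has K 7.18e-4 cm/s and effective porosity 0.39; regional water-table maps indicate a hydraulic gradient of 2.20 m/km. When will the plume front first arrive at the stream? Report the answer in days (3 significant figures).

K = 7.18e-4 cm/s × 864 = 0.6204 m/d
Darcy flux q = K·i = 0.6204 × 0.0022 = 0.001365 m/d
v_s = q/n_e = 0.001365/0.39 = 0.003499 m/d
t = L / v = 876 / 0.003499 = 250300 d

250000 days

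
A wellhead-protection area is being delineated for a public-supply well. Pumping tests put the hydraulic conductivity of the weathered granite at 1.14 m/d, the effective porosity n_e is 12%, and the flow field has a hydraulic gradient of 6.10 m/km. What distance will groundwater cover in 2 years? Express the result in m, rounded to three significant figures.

42.3 m

q = Ki = 1.14 × 0.0061 = 0.006954 m/d
Average linear velocity = 0.006954 / 0.12 = 0.05795 m/d
T = 2 yr × 365 = 730 d
L = v × T = 0.05795 × 730 = 42.30 m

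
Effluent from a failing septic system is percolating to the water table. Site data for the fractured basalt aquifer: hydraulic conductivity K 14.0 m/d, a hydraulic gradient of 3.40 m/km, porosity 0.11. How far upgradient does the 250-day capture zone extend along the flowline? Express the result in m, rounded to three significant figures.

108 m

Specific discharge q = 14.0 × 0.0034 = 0.04760 m/d
v_s = q/n_e = 0.04760/0.11 = 0.4327 m/d
L = v × T = 0.4327 × 250 = 108.2 m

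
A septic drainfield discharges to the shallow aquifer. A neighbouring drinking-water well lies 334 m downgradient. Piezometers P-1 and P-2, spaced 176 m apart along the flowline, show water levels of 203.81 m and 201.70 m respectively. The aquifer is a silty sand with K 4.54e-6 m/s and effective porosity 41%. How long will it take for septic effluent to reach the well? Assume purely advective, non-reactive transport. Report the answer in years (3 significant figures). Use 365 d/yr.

Hydraulic gradient i = (203.81 − 201.70) / 176 = 2.11 / 176 = 0.01199
K = 4.54e-6 m/s × 86400 s/d = 0.3923 m/d
Darcy flux q = K·i = 0.3923 × 0.01199 = 0.004703 m/d
v_s = q/n_e = 0.004703/0.41 = 0.01147 m/d
t = L / v = 334 / 0.01147 = 29120 d
   = 29120 / 365 = 79.8 yr

79.8 years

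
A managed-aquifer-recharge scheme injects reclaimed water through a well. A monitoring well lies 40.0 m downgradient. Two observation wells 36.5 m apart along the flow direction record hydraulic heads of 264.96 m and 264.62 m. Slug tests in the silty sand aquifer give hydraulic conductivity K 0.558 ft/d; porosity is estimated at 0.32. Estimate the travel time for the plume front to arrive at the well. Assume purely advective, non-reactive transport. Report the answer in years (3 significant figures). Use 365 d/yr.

Hydraulic gradient i = (264.96 − 264.62) / 36.5 = 0.34 / 36.5 = 0.009315
K = 0.558 ft/d × 0.3048 = 0.1701 m/d
Specific discharge q = 0.1701 × 0.009315 = 0.001584 m/d
Average linear velocity = 0.001584 / 0.32 = 0.004951 m/d
t = L / v = 40.0 / 0.004951 = 8079 d
   = 8079 / 365 = 22.1 yr

22.1 years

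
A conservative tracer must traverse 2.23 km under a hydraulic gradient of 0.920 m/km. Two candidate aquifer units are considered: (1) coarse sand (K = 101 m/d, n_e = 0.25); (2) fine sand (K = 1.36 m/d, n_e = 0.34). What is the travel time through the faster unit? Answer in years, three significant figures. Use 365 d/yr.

Unit 1 (coarse sand): v = 101×9.2e-4/0.25 = 0.3717 m/d, t = 2230/0.3717 = 6000 d
Unit 2 (fine sand): v = 1.36×9.2e-4/0.34 = 0.003680 m/d, t = 2230/0.003680 = 606000 d
Faster: 6000 d / 365 = 16.4 yr

16.4 years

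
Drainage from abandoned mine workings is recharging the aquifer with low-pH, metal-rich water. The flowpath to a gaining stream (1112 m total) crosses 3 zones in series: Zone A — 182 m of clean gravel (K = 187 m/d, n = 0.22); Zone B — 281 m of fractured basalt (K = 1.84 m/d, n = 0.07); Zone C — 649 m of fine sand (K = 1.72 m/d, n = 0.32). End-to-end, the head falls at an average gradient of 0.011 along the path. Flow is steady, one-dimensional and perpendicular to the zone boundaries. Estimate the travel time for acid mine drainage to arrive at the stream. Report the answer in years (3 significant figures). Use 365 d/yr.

For zones in series the flux q is common to all zones; the equivalent conductivity is the harmonic (thickness-weighted) mean, K_eq = L_total / Σ(L_j/K_j).
Σ(L/K) = 182/187 + 281/1.84 + 649/1.72 = 0.9733 + 152.7 + 377.3 = 531.0 d
K_eq = L_total / Σ(L/K) = 1112 / 531.0 = 2.094 m/d
q = K_eq · i = 2.094 × 0.011 = 0.02304 m/d (same in every zone)
Zone A: v = q/n = 0.02304/0.22 = 0.1047 m/d → t_A = 182/0.1047 = 1738 d
Zone B: v = q/n = 0.02304/0.07 = 0.3291 m/d → t_B = 281/0.3291 = 853.9 d
Zone C: v = q/n = 0.02304/0.32 = 0.07198 m/d → t_C = 649/0.07198 = 9016 d
Total t = 1738 + 853.9 + 9016 = 11610 d
   = 11610 / 365 = 31.8 yr

31.8 years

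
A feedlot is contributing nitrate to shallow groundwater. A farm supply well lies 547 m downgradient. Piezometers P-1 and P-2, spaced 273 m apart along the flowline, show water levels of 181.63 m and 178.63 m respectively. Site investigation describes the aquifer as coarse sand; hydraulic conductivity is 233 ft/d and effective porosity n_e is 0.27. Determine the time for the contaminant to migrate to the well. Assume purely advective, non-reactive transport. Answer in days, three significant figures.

189 days

Hydraulic gradient i = (181.63 − 178.63) / 273 = 3.00 / 273 = 0.01099
K = 233 ft/d × 0.3048 = 71.02 m/d
q = Ki = 71.02 × 0.01099 = 0.7804 m/d
Seepage velocity v = q / n = 0.7804 / 0.27 = 2.890 m/d
t = L / v = 547 / 2.890 = 189.2 d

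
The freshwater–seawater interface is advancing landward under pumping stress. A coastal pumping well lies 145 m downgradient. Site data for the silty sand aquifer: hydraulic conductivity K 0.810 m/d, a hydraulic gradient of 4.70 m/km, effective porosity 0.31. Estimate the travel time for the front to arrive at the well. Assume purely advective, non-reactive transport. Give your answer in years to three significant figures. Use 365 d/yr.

q = Ki = 0.810 × 0.0047 = 0.003807 m/d
v = Ki/n = 0.810·0.0047/0.31 = 0.01228 m/d
t = L / v = 145 / 0.01228 = 11810 d
   = 11810 / 365 = 32.3 yr

32.3 years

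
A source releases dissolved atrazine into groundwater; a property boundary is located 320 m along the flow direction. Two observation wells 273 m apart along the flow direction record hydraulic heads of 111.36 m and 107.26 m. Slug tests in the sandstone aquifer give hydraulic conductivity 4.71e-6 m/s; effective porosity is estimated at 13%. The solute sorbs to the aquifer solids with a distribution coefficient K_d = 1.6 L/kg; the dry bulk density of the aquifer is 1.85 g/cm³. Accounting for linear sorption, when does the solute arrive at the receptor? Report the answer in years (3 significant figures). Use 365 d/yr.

Hydraulic gradient i = (111.36 − 107.26) / 273 = 4.10 / 273 = 0.01502
K = 4.71e-6 m/s × 86400 s/d = 0.4069 m/d
Specific discharge q = 0.4069 × 0.01502 = 0.006112 m/d
Average linear velocity = 0.006112 / 0.13 = 0.04701 m/d
Retardation R = 1 + ρ_b·K_d/n = 1 + 1.85×1.6/0.13 = 23.77
Contaminant velocity v_c = v/R = 0.04701/23.77 = 0.001978 m/d
t = L/v_c = 320/0.001978 = 161800 d
   = 161800/365 = 443 yr

443 years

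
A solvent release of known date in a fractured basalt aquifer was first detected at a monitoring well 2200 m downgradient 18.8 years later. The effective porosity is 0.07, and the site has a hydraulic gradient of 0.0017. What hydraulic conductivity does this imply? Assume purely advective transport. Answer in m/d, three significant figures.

t = 18.8 years = 6862 d
v = L / t = 2200 / 6862 = 0.3206 m/d
K = v · n / i = 0.3206 × 0.07 / 0.0017 = 13.2 m/d

13.2 m/d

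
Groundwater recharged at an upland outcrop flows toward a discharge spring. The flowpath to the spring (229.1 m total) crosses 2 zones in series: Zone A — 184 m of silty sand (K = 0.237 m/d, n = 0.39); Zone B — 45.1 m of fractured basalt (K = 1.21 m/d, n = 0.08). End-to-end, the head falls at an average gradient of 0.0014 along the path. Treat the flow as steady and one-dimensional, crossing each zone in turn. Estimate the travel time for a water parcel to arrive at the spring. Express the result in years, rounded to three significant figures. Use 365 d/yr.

524 years

For zones in series the flux q is common to all zones; the equivalent conductivity is the harmonic (thickness-weighted) mean, K_eq = L_total / Σ(L_j/K_j).
Σ(L/K) = 184/0.237 + 45.1/1.21 = 776.4 + 37.27 = 813.6 d
K_eq = L_total / Σ(L/K) = 229.1 / 813.6 = 0.2816 m/d
q = K_eq · i = 0.2816 × 0.0014 = 3.942e-4 m/d (same in every zone)
Zone A: v = q/n = 3.942e-4/0.39 = 0.001011 m/d → t_A = 184/0.001011 = 182000 d
Zone B: v = q/n = 3.942e-4/0.08 = 0.004928 m/d → t_B = 45.1/0.004928 = 9153 d
Total t = 182000 + 9153 = 191200 d
   = 191200 / 365 = 524 yr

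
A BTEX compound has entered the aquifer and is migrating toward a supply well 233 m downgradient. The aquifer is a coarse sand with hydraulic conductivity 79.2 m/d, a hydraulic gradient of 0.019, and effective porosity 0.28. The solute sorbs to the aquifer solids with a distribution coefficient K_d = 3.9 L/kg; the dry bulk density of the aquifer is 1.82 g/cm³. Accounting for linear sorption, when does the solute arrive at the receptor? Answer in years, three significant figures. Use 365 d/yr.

3.13 years

q = Ki = 79.2 × 0.019 = 1.505 m/d
Seepage velocity v = q / n = 1.505 / 0.28 = 5.374 m/d
Retardation R = 1 + ρ_b·K_d/n = 1 + 1.82×3.9/0.28 = 26.35
Contaminant velocity v_c = v/R = 5.374/26.35 = 0.2040 m/d
t = L/v_c = 233/0.2040 = 1142 d
   = 1142/365 = 3.13 yr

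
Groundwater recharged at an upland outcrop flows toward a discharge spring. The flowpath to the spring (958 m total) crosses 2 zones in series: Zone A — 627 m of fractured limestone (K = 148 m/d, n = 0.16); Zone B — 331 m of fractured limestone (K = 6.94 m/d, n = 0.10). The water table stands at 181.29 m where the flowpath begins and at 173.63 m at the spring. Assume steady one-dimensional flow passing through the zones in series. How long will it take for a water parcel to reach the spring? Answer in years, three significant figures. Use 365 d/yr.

2.48 years

Total head drop ΔH = 181.29 − 173.63 = 7.66 m
Steady 1-D flow in series ⇒ the Darcy flux q is identical in every zone and the zone head losses add (resistances L/K in series).
Σ(L/K) = 627/148 + 331/6.94 = 4.236 + 47.69 = 51.93 d
q = ΔH / Σ(L/K) = 7.66 / 51.93 = 0.1475 m/d (same in every zone)
Zone A: v = q/n = 0.1475/0.16 = 0.9219 m/d → t_A = 627/0.9219 = 680.1 d
Zone B: v = q/n = 0.1475/0.10 = 1.475 m/d → t_B = 331/1.475 = 224.4 d
Total t = 680.1 + 224.4 = 904.5 d
   = 904.5 / 365 = 2.48 yr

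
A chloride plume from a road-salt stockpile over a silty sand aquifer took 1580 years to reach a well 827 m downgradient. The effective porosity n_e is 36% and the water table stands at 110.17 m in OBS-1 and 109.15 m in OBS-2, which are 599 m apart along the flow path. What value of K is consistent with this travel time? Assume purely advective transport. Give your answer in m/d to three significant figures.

Hydraulic gradient i = (110.17 − 109.15) / 599 = 1.02 / 599 = 0.001703
t = 1580 years = 576700 d
v = L / t = 827 / 576700 = 0.001434 m/d
K = v · n / i = 0.001434 × 0.36 / 0.001703 = 0.303 m/d

0.303 m/d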